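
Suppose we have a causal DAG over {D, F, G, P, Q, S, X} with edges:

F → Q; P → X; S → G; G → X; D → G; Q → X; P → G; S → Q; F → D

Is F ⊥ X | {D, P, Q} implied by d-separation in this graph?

6 paths connect F and X; each must be blocked for d-separation to hold:
Path 1: F → Q ← S → G ← P → X
  G is a collider here and neither G nor any of its descendants is conditioned on, so the collider stays closed — the path is blocked at G.
Path 2: F → Q ← S → G → X
  Q is a collider and Q is conditioned on, which opens it; S is a fork and S is not conditioned on; G is a chain and G is not conditioned on — no node blocks this path, so it is active.
Path 3: F → Q → X
  Q is a chain here and Q is conditioned on, so the path is blocked at Q.
Path 4: F → D → G ← P → X
  D is a chain here and D is conditioned on, so the path is blocked at D.
Path 5: F → D → G ← S → Q → X
  D is a chain here and D is conditioned on, so the path is blocked at D.
Path 6: F → D → G → X
  D is a chain here and D is conditioned on, so the path is blocked at D.
Because an active path exists, F and X are not d-separated.

No — F and X are not d-separated given {D, P, Q}.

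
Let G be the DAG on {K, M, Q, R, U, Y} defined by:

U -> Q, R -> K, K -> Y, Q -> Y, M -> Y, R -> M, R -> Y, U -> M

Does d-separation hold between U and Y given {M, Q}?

No

There are 4 undirected paths between U and Y; checking each against the conditioning set {M, Q}:
Path 1: U → M ← R → K → Y
  M is a collider and M is conditioned on, which opens it; R is a fork and R is not conditioned on; K is a chain and K is not conditioned on — no node blocks this path, so it is active.
Path 2: U → M ← R → Y
  M is a collider and M is conditioned on, which opens it; R is a fork and R is not conditioned on — no node blocks this path, so it is active.
Path 3: U → M → Y
  M is a chain here and M is conditioned on, so the path is blocked at M.
Path 4: U → Q → Y
  Q is a chain here and Q is conditioned on, so the path is blocked at Q.
Since the path U → M ← R → K → Y is active, U and Y are not d-separated given {M, Q}.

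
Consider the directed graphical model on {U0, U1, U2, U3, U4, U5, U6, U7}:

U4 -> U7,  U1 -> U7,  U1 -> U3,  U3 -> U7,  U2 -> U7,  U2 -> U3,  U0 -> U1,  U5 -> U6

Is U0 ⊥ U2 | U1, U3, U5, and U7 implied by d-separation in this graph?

Yes — U0 and U2 are d-separated given {U1, U3, U5, U7}.

There are 4 undirected paths between U0 and U2; checking each against the conditioning set {U1, U3, U5, U7}:
  1. U0 → U1 → U3 ← U2 — U1:chain[blocks]; U3:collider[open] ⇒ blocked
  2. U0 → U1 → U3 → U7 ← U2 — U1:chain[blocks]; U3:chain[blocks]; U7:collider[open] ⇒ blocked
  3. U0 → U1 → U7 ← U3 ← U2 — U1:chain[blocks]; U7:collider[open]; U3:chain[blocks] ⇒ blocked
  4. U0 → U1 → U7 ← U2 — U1:chain[blocks]; U7:collider[open] ⇒ blocked
Every path is blocked, so U0 and U2 are d-separated given {U1, U3, U5, U7}.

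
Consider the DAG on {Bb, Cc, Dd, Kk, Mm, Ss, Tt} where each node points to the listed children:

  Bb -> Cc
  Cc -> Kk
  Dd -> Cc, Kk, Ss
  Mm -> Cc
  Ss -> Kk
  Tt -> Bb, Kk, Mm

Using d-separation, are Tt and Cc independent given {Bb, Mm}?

Enumerating the 5 paths from Tt to Cc and testing each for blocking by {Bb, Mm}:
Path 1: Tt → Kk ← Cc
  Kk is a collider here and neither Kk nor any of its descendants is conditioned on, so the collider stays closed — the path is blocked at Kk.
Path 2: Tt → Kk ← Dd → Cc
  Kk is a collider here and neither Kk nor any of its descendants is conditioned on, so the collider stays closed — the path is blocked at Kk.
Path 3: Tt → Kk ← Ss ← Dd → Cc
  Kk is a collider here and neither Kk nor any of its descendants is conditioned on, so the collider stays closed — the path is blocked at Kk.
Path 4: Tt → Mm → Cc
  Mm is a chain here and Mm is conditioned on, so the path is blocked at Mm.
Path 5: Tt → Bb → Cc
  Bb is a chain here and Bb is conditioned on, so the path is blocked at Bb.
Since every path is blocked, d-separation holds.

Yes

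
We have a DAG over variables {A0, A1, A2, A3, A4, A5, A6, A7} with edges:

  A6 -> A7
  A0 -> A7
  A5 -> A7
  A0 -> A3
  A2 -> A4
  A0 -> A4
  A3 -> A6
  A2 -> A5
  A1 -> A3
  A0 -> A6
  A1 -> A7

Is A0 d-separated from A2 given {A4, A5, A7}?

No — A0 and A2 are not d-separated given {A4, A5, A7}.

There are 6 undirected paths between A0 and A2; checking each against the conditioning set {A4, A5, A7}:
Path 1: A0 → A3 ← A1 → A7 ← A5 ← A2
  A5 is a chain here and A5 is conditioned on, so the path is blocked at A5.
Path 2: A0 → A3 → A6 → A7 ← A5 ← A2
  A5 is a chain here and A5 is conditioned on, so the path is blocked at A5.
Path 3: A0 → A7 ← A5 ← A2
  A5 is a chain here and A5 is conditioned on, so the path is blocked at A5.
Path 4: A0 → A4 ← A2
  A4 is a collider and A4 is conditioned on, which opens it — no node blocks this path, so it is active.
Path 5: A0 → A6 ← A3 ← A1 → A7 ← A5 ← A2
  A5 is a chain here and A5 is conditioned on, so the path is blocked at A5.
Path 6: A0 → A6 → A7 ← A5 ← A2
  A5 is a chain here and A5 is conditioned on, so the path is blocked at A5.
Because an active path exists, A0 and A2 are not d-separated.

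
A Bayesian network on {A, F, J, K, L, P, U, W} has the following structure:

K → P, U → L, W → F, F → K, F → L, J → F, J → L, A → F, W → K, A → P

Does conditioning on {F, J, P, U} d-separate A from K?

Enumerating the 3 paths from A to K and testing each for blocking by {F, J, P, U}:
Path 1: A → F ← W → K
  F is a collider and F is conditioned on, which opens it; W is a fork and W is not conditioned on — no node blocks this path, so it is active.
Path 2: A → F → K
  F is a chain here and F is conditioned on, so the path is blocked at F.
Path 3: A → P ← K
  P is a collider and P is conditioned on, which opens it — no node blocks this path, so it is active.
Since the path A → F ← W → K is active, A and K are not d-separated given {F, J, P, U}.

No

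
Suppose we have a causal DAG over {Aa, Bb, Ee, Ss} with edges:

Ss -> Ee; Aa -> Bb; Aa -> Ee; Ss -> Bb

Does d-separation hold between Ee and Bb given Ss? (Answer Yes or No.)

No — Ee and Bb are not d-separated given {Ss}.

We examine all 2 paths between Ee and Bb:
Path 1: Ee ← Aa → Bb
  Aa is a fork and Aa is not conditioned on — no node blocks this path, so it is active.
Path 2: Ee ← Ss → Bb
  Ss is a fork here and Ss is conditioned on, so the path is blocked at Ss.
Because an active path exists, Ee and Bb are not d-separated.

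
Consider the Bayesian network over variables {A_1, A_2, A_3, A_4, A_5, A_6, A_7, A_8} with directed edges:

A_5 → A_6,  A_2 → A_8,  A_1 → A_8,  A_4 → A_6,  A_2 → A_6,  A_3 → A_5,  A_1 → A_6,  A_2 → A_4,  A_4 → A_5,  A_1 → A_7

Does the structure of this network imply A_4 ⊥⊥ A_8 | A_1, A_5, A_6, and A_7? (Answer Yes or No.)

6 paths connect A_4 and A_8; each must be blocked for d-separation to hold:
Path 1: A_4 → A_5 → A_6 ← A_1 → A_8
  A_5 is a chain here and A_5 is conditioned on, so the path is blocked at A_5.
Path 2: A_4 → A_5 → A_6 ← A_2 → A_8
  A_5 is a chain here and A_5 is conditioned on, so the path is blocked at A_5.
Path 3: A_4 ← A_2 → A_6 ← A_1 → A_8
  A_1 is a fork here and A_1 is conditioned on, so the path is blocked at A_1.
Path 4: A_4 ← A_2 → A_8
  A_2 is a fork and A_2 is not conditioned on — no node blocks this path, so it is active.
Path 5: A_4 → A_6 ← A_1 → A_8
  A_1 is a fork here and A_1 is conditioned on, so the path is blocked at A_1.
Path 6: A_4 → A_6 ← A_2 → A_8
  A_6 is a collider and A_6 is conditioned on, which opens it; A_2 is a fork and A_2 is not conditioned on — no node blocks this path, so it is active.
Since the path A_4 ← A_2 → A_8 is active, A_4 and A_8 are not d-separated given {A_1, A_5, A_6, A_7}.

No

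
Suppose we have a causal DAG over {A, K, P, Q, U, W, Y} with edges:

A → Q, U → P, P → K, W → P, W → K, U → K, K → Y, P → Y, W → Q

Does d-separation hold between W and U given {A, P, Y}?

6 paths connect W and U; each must be blocked for d-separation to hold:
  1. W → K → Y ← P ← U — K:chain[open]; Y:collider[open]; P:chain[blocks] ⇒ blocked
  2. W → K ← U — K:collider[open] ⇒ active
  3. W → K ← P ← U — K:collider[open]; P:chain[blocks] ⇒ blocked
  4. W → P → Y ← K ← U — P:chain[blocks]; Y:collider[open]; K:chain[open] ⇒ blocked
  5. W → P → K ← U — P:chain[blocks]; K:collider[open] ⇒ blocked
  6. W → P ← U — P:collider[open] ⇒ active
Because an active path exists, W and U are not d-separated.

No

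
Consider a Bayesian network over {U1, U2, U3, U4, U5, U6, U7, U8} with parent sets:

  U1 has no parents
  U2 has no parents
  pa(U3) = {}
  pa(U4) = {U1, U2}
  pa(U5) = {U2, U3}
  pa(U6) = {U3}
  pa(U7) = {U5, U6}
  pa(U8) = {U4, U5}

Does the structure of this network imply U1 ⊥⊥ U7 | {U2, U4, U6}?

Yes

4 paths connect U1 and U7; each must be blocked for d-separation to hold:
Path 1: U1 → U4 ← U2 → U5 → U7
  U2 is a fork here and U2 is conditioned on, so the path is blocked at U2.
Path 2: U1 → U4 ← U2 → U5 ← U3 → U6 → U7
  U2 is a fork here and U2 is conditioned on, so the path is blocked at U2.
Path 3: U1 → U4 → U8 ← U5 → U7
  U4 is a chain here and U4 is conditioned on, so the path is blocked at U4.
Path 4: U1 → U4 → U8 ← U5 ← U3 → U6 → U7
  U4 is a chain here and U4 is conditioned on, so the path is blocked at U4.
Every path is blocked, so U1 and U7 are d-separated given {U2, U4, U6}.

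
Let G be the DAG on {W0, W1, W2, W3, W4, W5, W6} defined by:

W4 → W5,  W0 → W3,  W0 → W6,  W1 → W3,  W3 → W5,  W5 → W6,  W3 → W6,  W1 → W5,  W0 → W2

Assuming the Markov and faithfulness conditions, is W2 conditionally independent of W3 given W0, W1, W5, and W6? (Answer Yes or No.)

Enumerating the 4 paths from W2 to W3 and testing each for blocking by {W0, W1, W5, W6}:
Path 1: W2 ← W0 → W3
  W0 is a fork here and W0 is conditioned on, so the path is blocked at W0.
Path 2: W2 ← W0 → W6 ← W3
  W0 is a fork here and W0 is conditioned on, so the path is blocked at W0.
Path 3: W2 ← W0 → W6 ← W5 ← W3
  W0 is a fork here and W0 is conditioned on, so the path is blocked at W0.
Path 4: W2 ← W0 → W6 ← W5 ← W1 → W3
  W0 is a fork here and W0 is conditioned on, so the path is blocked at W0.
Since every path is blocked, d-separation holds.

Yes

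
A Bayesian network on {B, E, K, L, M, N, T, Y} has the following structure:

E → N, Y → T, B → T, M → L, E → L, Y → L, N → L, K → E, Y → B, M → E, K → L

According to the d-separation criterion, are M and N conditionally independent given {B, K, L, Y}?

No

Enumerating the 6 paths from M to N and testing each for blocking by {B, K, L, Y}:
  1. M → E ← K → L ← N — E:collider[open]; K:fork[blocks]; L:collider[open] ⇒ blocked
  2. M → E → L ← N — E:chain[open]; L:collider[open] ⇒ active
  3. M → E → N — E:chain[open] ⇒ active
  4. M → L ← E → N — L:collider[open]; E:fork[open] ⇒ active
  5. M → L ← K → E → N — L:collider[open]; K:fork[blocks]; E:chain[open] ⇒ blocked
  6. M → L ← N — L:collider[open] ⇒ active
Since the path M → E → L ← N is active, M and N are not d-separated given {B, K, L, Y}.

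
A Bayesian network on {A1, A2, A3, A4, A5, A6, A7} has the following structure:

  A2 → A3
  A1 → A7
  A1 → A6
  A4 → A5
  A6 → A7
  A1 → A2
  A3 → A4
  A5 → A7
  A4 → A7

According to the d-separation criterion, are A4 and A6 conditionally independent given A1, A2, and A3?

Yes — A4 and A6 are d-separated given {A1, A2, A3}.

Enumerating the 6 paths from A4 to A6 and testing each for blocking by {A1, A2, A3}:
Path 1: A4 ← A3 ← A2 ← A1 → A6
  A3 is a chain here and A3 is conditioned on, so the path is blocked at A3.
Path 2: A4 ← A3 ← A2 ← A1 → A7 ← A6
  A3 is a chain here and A3 is conditioned on, so the path is blocked at A3.
Path 3: A4 → A5 → A7 ← A6
  A7 is a collider here and neither A7 nor any of its descendants is conditioned on, so the collider stays closed — the path is blocked at A7.
Path 4: A4 → A5 → A7 ← A1 → A6
  A7 is a collider here and neither A7 nor any of its descendants is conditioned on, so the collider stays closed — the path is blocked at A7.
Path 5: A4 → A7 ← A6
  A7 is a collider here and neither A7 nor any of its descendants is conditioned on, so the collider stays closed — the path is blocked at A7.
Path 6: A4 → A7 ← A1 → A6
  A7 is a collider here and neither A7 nor any of its descendants is conditioned on, so the collider stays closed — the path is blocked at A7.
Since every path is blocked, d-separation holds.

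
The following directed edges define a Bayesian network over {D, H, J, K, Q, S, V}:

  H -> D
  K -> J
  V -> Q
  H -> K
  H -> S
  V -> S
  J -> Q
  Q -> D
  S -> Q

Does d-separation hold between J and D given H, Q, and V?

Yes

Enumerating the 6 paths from J to D and testing each for blocking by {H, Q, V}:
  1. J ← K ← H → S ← V → Q → D — K:chain[open]; H:fork[blocks]; S:collider[open]; V:fork[blocks]; Q:chain[blocks] ⇒ blocked
  2. J ← K ← H → S → Q → D — K:chain[open]; H:fork[blocks]; S:chain[open]; Q:chain[blocks] ⇒ blocked
  3. J ← K ← H → D — K:chain[open]; H:fork[blocks] ⇒ blocked
  4. J → Q ← V → S ← H → D — Q:collider[open]; V:fork[blocks]; S:collider[open]; H:fork[blocks] ⇒ blocked
  5. J → Q ← S ← H → D — Q:collider[open]; S:chain[open]; H:fork[blocks] ⇒ blocked
  6. J → Q → D — Q:chain[blocks] ⇒ blocked
Since every path is blocked, d-separation holds.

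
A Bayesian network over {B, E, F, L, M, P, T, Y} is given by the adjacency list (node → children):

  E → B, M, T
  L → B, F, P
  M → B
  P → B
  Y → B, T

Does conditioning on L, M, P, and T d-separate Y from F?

Enumerating the 6 paths from Y to F and testing each for blocking by {L, M, P, T}:
  1. Y → B ← L → F — B:collider[blocks]; L:fork[blocks] ⇒ blocked
  2. Y → B ← P ← L → F — B:collider[blocks]; P:chain[blocks]; L:fork[blocks] ⇒ blocked
  3. Y → T ← E → B ← L → F — T:collider[open]; E:fork[open]; B:collider[blocks]; L:fork[blocks] ⇒ blocked
  4. Y → T ← E → B ← P ← L → F — T:collider[open]; E:fork[open]; B:collider[blocks]; P:chain[blocks]; L:fork[blocks] ⇒ blocked
  5. Y → T ← E → M → B ← L → F — T:collider[open]; E:fork[open]; M:chain[blocks]; B:collider[blocks]; L:fork[blocks] ⇒ blocked
  6. Y → T ← E → M → B ← P ← L → F — T:collider[open]; E:fork[open]; M:chain[blocks]; B:collider[blocks]; P:chain[blocks]; L:fork[blocks] ⇒ blocked
All paths are blocked; Y ⊥ F | {L, M, P, T} holds.

Yes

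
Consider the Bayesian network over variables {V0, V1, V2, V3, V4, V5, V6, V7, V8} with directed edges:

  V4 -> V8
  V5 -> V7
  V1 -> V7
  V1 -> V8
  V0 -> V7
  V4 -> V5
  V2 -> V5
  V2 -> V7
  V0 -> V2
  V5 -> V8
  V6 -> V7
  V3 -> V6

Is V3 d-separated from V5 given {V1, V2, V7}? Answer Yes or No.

We examine all 5 paths between V3 and V5:
Path 1: V3 → V6 → V7 ← V1 → V8 ← V5
  V1 is a fork here and V1 is conditioned on, so the path is blocked at V1.
Path 2: V3 → V6 → V7 ← V1 → V8 ← V4 → V5
  V1 is a fork here and V1 is conditioned on, so the path is blocked at V1.
Path 3: V3 → V6 → V7 ← V2 → V5
  V2 is a fork here and V2 is conditioned on, so the path is blocked at V2.
Path 4: V3 → V6 → V7 ← V5
  V6 is a chain and V6 is not conditioned on; V7 is a collider and V7 is conditioned on, which opens it — no node blocks this path, so it is active.
Path 5: V3 → V6 → V7 ← V0 → V2 → V5
  V2 is a chain here and V2 is conditioned on, so the path is blocked at V2.
At least one path is unblocked, so d-separation fails.

No — V3 and V5 are not d-separated given {V1, V2, V7}.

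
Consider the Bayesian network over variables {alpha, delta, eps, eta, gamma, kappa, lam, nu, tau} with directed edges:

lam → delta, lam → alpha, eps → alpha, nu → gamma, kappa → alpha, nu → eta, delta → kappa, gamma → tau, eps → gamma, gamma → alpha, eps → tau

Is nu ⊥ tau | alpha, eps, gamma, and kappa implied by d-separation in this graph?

Yes — nu and tau are d-separated given {alpha, eps, gamma, kappa}.

3 paths connect nu and tau; each must be blocked for d-separation to hold:
  1. nu → gamma ← eps → tau — gamma:collider[open]; eps:fork[blocks] ⇒ blocked
  2. nu → gamma → alpha ← eps → tau — gamma:chain[blocks]; alpha:collider[open]; eps:fork[blocks] ⇒ blocked
  3. nu → gamma → tau — gamma:chain[blocks] ⇒ blocked
Since every path is blocked, d-separation holds.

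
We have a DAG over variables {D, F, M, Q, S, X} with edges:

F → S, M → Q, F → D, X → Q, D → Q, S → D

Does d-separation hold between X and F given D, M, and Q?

2 paths connect X and F; each must be blocked for d-separation to hold:
Path 1: X → Q ← D ← F
  D is a chain here and D is conditioned on, so the path is blocked at D.
Path 2: X → Q ← D ← S ← F
  D is a chain here and D is conditioned on, so the path is blocked at D.
Every path is blocked, so X and F are d-separated given {D, M, Q}.

Yes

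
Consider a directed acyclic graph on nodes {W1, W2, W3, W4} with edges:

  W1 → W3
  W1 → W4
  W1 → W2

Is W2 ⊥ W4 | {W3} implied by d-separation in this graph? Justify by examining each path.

Only one path connects W2 and W4:
Path 1: W2 ← W1 → W4
  W1 is a fork and W1 is not conditioned on — no node blocks this path, so it is active.
Since the path W2 ← W1 → W4 is active, W2 and W4 are not d-separated given {W3}.

No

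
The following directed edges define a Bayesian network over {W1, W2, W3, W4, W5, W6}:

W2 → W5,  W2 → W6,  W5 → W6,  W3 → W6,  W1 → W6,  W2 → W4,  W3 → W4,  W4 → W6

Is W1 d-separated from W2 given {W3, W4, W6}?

Enumerating the 4 paths from W1 to W2 and testing each for blocking by {W3, W4, W6}:
  1. W1 → W6 ← W4 ← W2 — W6:collider[open]; W4:chain[blocks] ⇒ blocked
  2. W1 → W6 ← W2 — W6:collider[open] ⇒ active
  3. W1 → W6 ← W3 → W4 ← W2 — W6:collider[open]; W3:fork[blocks]; W4:collider[open] ⇒ blocked
  4. W1 → W6 ← W5 ← W2 — W6:collider[open]; W5:chain[open] ⇒ active
Since the path W1 → W6 ← W2 is active, W1 and W2 are not d-separated given {W3, W4, W6}.

No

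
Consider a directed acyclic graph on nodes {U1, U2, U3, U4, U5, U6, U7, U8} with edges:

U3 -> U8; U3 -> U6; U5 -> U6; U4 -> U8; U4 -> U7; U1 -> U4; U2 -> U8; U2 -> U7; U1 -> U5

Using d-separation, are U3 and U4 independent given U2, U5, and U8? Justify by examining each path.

No — U3 and U4 are not d-separated given {U2, U5, U8}.

3 paths connect U3 and U4; each must be blocked for d-separation to hold:
Path 1: U3 → U8 ← U2 → U7 ← U4
  U2 is a fork here and U2 is conditioned on, so the path is blocked at U2.
Path 2: U3 → U8 ← U4
  U8 is a collider and U8 is conditioned on, which opens it — no node blocks this path, so it is active.
Path 3: U3 → U6 ← U5 ← U1 → U4
  U6 is a collider here and neither U6 nor any of its descendants is conditioned on, so the collider stays closed — the path is blocked at U6.
Because an active path exists, U3 and U4 are not d-separated.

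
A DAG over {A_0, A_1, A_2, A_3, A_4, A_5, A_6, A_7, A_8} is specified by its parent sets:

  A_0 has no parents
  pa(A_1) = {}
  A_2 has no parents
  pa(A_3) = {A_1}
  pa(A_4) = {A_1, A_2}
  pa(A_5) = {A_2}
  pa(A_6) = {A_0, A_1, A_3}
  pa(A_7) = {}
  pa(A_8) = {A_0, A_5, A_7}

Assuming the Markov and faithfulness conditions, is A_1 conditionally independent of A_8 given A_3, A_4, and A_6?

There are 3 undirected paths between A_1 and A_8; checking each against the conditioning set {A_3, A_4, A_6}:
Path 1: A_1 → A_4 ← A_2 → A_5 → A_8
  A_4 is a collider and A_4 is conditioned on, which opens it; A_2 is a fork and A_2 is not conditioned on; A_5 is a chain and A_5 is not conditioned on — no node blocks this path, so it is active.
Path 2: A_1 → A_3 → A_6 ← A_0 → A_8
  A_3 is a chain here and A_3 is conditioned on, so the path is blocked at A_3.
Path 3: A_1 → A_6 ← A_0 → A_8
  A_6 is a collider and A_6 is conditioned on, which opens it; A_0 is a fork and A_0 is not conditioned on — no node blocks this path, so it is active.
At least one path is unblocked, so d-separation fails.

No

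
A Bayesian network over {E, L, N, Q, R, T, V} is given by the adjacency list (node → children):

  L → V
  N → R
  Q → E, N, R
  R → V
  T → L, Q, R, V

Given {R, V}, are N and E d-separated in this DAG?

No

There are 5 undirected paths between N and E; checking each against the conditioning set {R, V}:
  1. N ← Q → E — Q:fork[open] ⇒ active
  2. N → R ← Q → E — R:collider[open]; Q:fork[open] ⇒ active
  3. N → R ← T → Q → E — R:collider[open]; T:fork[open]; Q:chain[open] ⇒ active
  4. N → R → V ← T → Q → E — R:chain[blocks]; V:collider[open]; T:fork[open]; Q:chain[open] ⇒ blocked
  5. N → R → V ← L ← T → Q → E — R:chain[blocks]; V:collider[open]; L:chain[open]; T:fork[open]; Q:chain[open] ⇒ blocked
Since the path N ← Q → E is active, N and E are not d-separated given {R, V}.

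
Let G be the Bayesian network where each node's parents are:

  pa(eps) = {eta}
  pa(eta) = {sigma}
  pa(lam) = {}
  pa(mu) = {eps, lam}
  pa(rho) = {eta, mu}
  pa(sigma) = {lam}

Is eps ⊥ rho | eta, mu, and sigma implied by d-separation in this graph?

Yes

4 paths connect eps and rho; each must be blocked for d-separation to hold:
  1. eps ← eta ← sigma ← lam → mu → rho — eta:chain[blocks]; sigma:chain[blocks]; lam:fork[open]; mu:chain[blocks] ⇒ blocked
  2. eps ← eta → rho — eta:fork[blocks] ⇒ blocked
  3. eps → mu ← lam → sigma → eta → rho — mu:collider[open]; lam:fork[open]; sigma:chain[blocks]; eta:chain[blocks] ⇒ blocked
  4. eps → mu → rho — mu:chain[blocks] ⇒ blocked
All paths are blocked; eps ⊥ rho | {eta, mu, sigma} holds.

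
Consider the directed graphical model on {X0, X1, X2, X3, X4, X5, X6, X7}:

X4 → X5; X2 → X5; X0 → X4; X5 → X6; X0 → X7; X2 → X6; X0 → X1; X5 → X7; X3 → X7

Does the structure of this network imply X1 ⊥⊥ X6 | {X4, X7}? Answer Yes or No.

We examine all 4 paths between X1 and X6:
Path 1: X1 ← X0 → X7 ← X5 ← X2 → X6
  X0 is a fork and X0 is not conditioned on; X7 is a collider and X7 is conditioned on, which opens it; X5 is a chain and X5 is not conditioned on; X2 is a fork and X2 is not conditioned on — no node blocks this path, so it is active.
Path 2: X1 ← X0 → X7 ← X5 → X6
  X0 is a fork and X0 is not conditioned on; X7 is a collider and X7 is conditioned on, which opens it; X5 is a fork and X5 is not conditioned on — no node blocks this path, so it is active.
Path 3: X1 ← X0 → X4 → X5 ← X2 → X6
  X4 is a chain here and X4 is conditioned on, so the path is blocked at X4.
Path 4: X1 ← X0 → X4 → X5 → X6
  X4 is a chain here and X4 is conditioned on, so the path is blocked at X4.
Because an active path exists, X1 and X6 are not d-separated.

No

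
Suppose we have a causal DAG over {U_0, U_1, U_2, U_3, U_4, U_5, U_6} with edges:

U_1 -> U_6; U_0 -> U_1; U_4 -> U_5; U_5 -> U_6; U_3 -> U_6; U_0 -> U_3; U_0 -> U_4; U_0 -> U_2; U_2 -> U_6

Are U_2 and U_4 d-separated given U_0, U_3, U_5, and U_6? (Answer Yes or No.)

Yes — U_2 and U_4 are d-separated given {U_0, U_3, U_5, U_6}.

We examine all 6 paths between U_2 and U_4:
Path 1: U_2 → U_6 ← U_1 ← U_0 → U_4
  U_0 is a fork here and U_0 is conditioned on, so the path is blocked at U_0.
Path 2: U_2 → U_6 ← U_3 ← U_0 → U_4
  U_3 is a chain here and U_3 is conditioned on, so the path is blocked at U_3.
Path 3: U_2 → U_6 ← U_5 ← U_4
  U_5 is a chain here and U_5 is conditioned on, so the path is blocked at U_5.
Path 4: U_2 ← U_0 → U_4
  U_0 is a fork here and U_0 is conditioned on, so the path is blocked at U_0.
Path 5: U_2 ← U_0 → U_1 → U_6 ← U_5 ← U_4
  U_0 is a fork here and U_0 is conditioned on, so the path is blocked at U_0.
Path 6: U_2 ← U_0 → U_3 → U_6 ← U_5 ← U_4
  U_0 is a fork here and U_0 is conditioned on, so the path is blocked at U_0.
Since every path is blocked, d-separation holds.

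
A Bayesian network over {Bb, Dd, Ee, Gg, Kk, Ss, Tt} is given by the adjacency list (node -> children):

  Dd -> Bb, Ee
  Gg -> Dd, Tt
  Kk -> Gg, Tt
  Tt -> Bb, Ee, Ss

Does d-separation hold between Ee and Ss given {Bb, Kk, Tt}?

There are 4 undirected paths between Ee and Ss; checking each against the conditioning set {Bb, Kk, Tt}:
  1. Ee ← Tt → Ss — Tt:fork[blocks] ⇒ blocked
  2. Ee ← Dd → Bb ← Tt → Ss — Dd:fork[open]; Bb:collider[open]; Tt:fork[blocks] ⇒ blocked
  3. Ee ← Dd ← Gg → Tt → Ss — Dd:chain[open]; Gg:fork[open]; Tt:chain[blocks] ⇒ blocked
  4. Ee ← Dd ← Gg ← Kk → Tt → Ss — Dd:chain[open]; Gg:chain[open]; Kk:fork[blocks]; Tt:chain[blocks] ⇒ blocked
Every path is blocked, so Ee and Ss are d-separated given {Bb, Kk, Tt}.

Yes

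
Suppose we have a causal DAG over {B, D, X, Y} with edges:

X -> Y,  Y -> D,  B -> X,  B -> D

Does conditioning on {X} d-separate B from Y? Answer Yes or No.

Yes

There are 2 undirected paths between B and Y; checking each against the conditioning set {X}:
Path 1: B → D ← Y
  D is a collider here and neither D nor any of its descendants is conditioned on, so the collider stays closed — the path is blocked at D.
Path 2: B → X → Y
  X is a chain here and X is conditioned on, so the path is blocked at X.
Every path is blocked, so B and Y are d-separated given {X}.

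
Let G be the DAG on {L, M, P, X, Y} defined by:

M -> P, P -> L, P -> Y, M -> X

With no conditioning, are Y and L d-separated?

Only one path connects Y and L:
  1. Y ← P → L — P:fork[open] ⇒ active
At least one path is unblocked, so d-separation fails.

No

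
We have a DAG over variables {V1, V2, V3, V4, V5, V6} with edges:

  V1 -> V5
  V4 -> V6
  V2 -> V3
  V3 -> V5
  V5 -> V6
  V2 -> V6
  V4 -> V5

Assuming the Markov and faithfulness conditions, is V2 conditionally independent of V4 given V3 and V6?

4 paths connect V2 and V4; each must be blocked for d-separation to hold:
Path 1: V2 → V6 ← V4
  V6 is a collider and V6 is conditioned on, which opens it — no node blocks this path, so it is active.
Path 2: V2 → V6 ← V5 ← V4
  V6 is a collider and V6 is conditioned on, which opens it; V5 is a chain and V5 is not conditioned on — no node blocks this path, so it is active.
Path 3: V2 → V3 → V5 ← V4
  V3 is a chain here and V3 is conditioned on, so the path is blocked at V3.
Path 4: V2 → V3 → V5 → V6 ← V4
  V3 is a chain here and V3 is conditioned on, so the path is blocked at V3.
Because an active path exists, V2 and V4 are not d-separated.

No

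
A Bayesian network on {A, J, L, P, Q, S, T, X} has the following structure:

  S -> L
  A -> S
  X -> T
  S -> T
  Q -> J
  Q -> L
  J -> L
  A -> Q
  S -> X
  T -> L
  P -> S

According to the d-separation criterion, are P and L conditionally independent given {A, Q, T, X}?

No

We examine all 5 paths between P and L:
Path 1: P → S → X → T → L
  X is a chain here and X is conditioned on, so the path is blocked at X.
Path 2: P → S ← A → Q → L
  A is a fork here and A is conditioned on, so the path is blocked at A.
Path 3: P → S ← A → Q → J → L
  A is a fork here and A is conditioned on, so the path is blocked at A.
Path 4: P → S → T → L
  T is a chain here and T is conditioned on, so the path is blocked at T.
Path 5: P → S → L
  S is a chain and S is not conditioned on — no node blocks this path, so it is active.
At least one path is unblocked, so d-separation fails.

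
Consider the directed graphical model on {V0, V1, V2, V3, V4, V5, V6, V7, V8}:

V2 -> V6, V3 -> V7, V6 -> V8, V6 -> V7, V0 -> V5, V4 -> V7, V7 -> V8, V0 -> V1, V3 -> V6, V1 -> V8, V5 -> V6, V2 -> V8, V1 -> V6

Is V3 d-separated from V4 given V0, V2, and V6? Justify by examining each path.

Enumerating the 6 paths from V3 to V4 and testing each for blocking by {V0, V2, V6}:
Path 1: V3 → V6 ← V1 → V8 ← V7 ← V4
  V8 is a collider here and neither V8 nor any of its descendants is conditioned on, so the collider stays closed — the path is blocked at V8.
Path 2: V3 → V6 → V8 ← V7 ← V4
  V6 is a chain here and V6 is conditioned on, so the path is blocked at V6.
Path 3: V3 → V6 ← V2 → V8 ← V7 ← V4
  V2 is a fork here and V2 is conditioned on, so the path is blocked at V2.
Path 4: V3 → V6 ← V5 ← V0 → V1 → V8 ← V7 ← V4
  V0 is a fork here and V0 is conditioned on, so the path is blocked at V0.
Path 5: V3 → V6 → V7 ← V4
  V6 is a chain here and V6 is conditioned on, so the path is blocked at V6.
Path 6: V3 → V7 ← V4
  V7 is a collider here and neither V7 nor any of its descendants is conditioned on, so the collider stays closed — the path is blocked at V7.
Every path is blocked, so V3 and V4 are d-separated given {V0, V2, V6}.

Yes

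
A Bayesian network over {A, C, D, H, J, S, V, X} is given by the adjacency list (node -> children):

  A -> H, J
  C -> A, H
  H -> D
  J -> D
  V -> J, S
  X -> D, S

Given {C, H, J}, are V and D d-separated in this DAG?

Enumerating the 4 paths from V to D and testing each for blocking by {C, H, J}:
  1. V → J → D — J:chain[blocks] ⇒ blocked
  2. V → J ← A ← C → H → D — J:collider[open]; A:chain[open]; C:fork[blocks]; H:chain[blocks] ⇒ blocked
  3. V → J ← A → H → D — J:collider[open]; A:fork[open]; H:chain[blocks] ⇒ blocked
  4. V → S ← X → D — S:collider[blocks]; X:fork[open] ⇒ blocked
Since every path is blocked, d-separation holds.

Yes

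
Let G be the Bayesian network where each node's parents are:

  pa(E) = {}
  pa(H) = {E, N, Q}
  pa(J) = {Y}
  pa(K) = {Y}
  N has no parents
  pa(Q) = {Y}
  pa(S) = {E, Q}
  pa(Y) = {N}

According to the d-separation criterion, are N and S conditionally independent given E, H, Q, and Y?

We examine all 4 paths between N and S:
Path 1: N → Y → Q → H ← E → S
  Y is a chain here and Y is conditioned on, so the path is blocked at Y.
Path 2: N → Y → Q → S
  Y is a chain here and Y is conditioned on, so the path is blocked at Y.
Path 3: N → H ← Q → S
  Q is a fork here and Q is conditioned on, so the path is blocked at Q.
Path 4: N → H ← E → S
  E is a fork here and E is conditioned on, so the path is blocked at E.
All paths are blocked; N ⊥ S | {E, H, Q, Y} holds.

Yes — N and S are d-separated given {E, H, Q, Y}.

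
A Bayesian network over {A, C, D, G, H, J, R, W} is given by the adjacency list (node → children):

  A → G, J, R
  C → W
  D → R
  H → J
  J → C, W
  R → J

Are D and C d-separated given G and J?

We examine all 4 paths between D and C:
Path 1: D → R ← A → J → W ← C
  J is a chain here and J is conditioned on, so the path is blocked at J.
Path 2: D → R ← A → J → C
  J is a chain here and J is conditioned on, so the path is blocked at J.
Path 3: D → R → J → W ← C
  J is a chain here and J is conditioned on, so the path is blocked at J.
Path 4: D → R → J → C
  J is a chain here and J is conditioned on, so the path is blocked at J.
All paths are blocked; D ⊥ C | {G, J} holds.

Yes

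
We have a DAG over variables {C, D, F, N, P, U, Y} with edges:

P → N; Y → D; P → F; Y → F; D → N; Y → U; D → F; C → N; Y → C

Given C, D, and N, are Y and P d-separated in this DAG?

We examine all 6 paths between Y and P:
  1. Y → C → N ← P — C:chain[blocks]; N:collider[open] ⇒ blocked
  2. Y → C → N ← D → F ← P — C:chain[blocks]; N:collider[open]; D:fork[blocks]; F:collider[blocks] ⇒ blocked
  3. Y → F ← P — F:collider[blocks] ⇒ blocked
  4. Y → F ← D → N ← P — F:collider[blocks]; D:fork[blocks]; N:collider[open] ⇒ blocked
  5. Y → D → F ← P — D:chain[blocks]; F:collider[blocks] ⇒ blocked
  6. Y → D → N ← P — D:chain[blocks]; N:collider[open] ⇒ blocked
Since every path is blocked, d-separation holds.

Yes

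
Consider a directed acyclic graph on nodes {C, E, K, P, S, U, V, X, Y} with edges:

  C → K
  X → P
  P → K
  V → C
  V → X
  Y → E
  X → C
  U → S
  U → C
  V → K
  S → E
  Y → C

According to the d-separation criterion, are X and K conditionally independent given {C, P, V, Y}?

There are 5 undirected paths between X and K; checking each against the conditioning set {C, P, V, Y}:
Path 1: X → C → K
  C is a chain here and C is conditioned on, so the path is blocked at C.
Path 2: X → C ← V → K
  V is a fork here and V is conditioned on, so the path is blocked at V.
Path 3: X ← V → C → K
  V is a fork here and V is conditioned on, so the path is blocked at V.
Path 4: X ← V → K
  V is a fork here and V is conditioned on, so the path is blocked at V.
Path 5: X → P → K
  P is a chain here and P is conditioned on, so the path is blocked at P.
Every path is blocked, so X and K are d-separated given {C, P, V, Y}.

Yes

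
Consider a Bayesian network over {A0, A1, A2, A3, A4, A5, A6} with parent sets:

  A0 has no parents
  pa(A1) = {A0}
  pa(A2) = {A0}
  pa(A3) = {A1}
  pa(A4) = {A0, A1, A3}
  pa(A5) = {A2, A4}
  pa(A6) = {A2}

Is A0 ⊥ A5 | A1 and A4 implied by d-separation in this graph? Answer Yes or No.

There are 4 undirected paths between A0 and A5; checking each against the conditioning set {A1, A4}:
  1. A0 → A1 → A4 → A5 — A1:chain[blocks]; A4:chain[blocks] ⇒ blocked
  2. A0 → A1 → A3 → A4 → A5 — A1:chain[blocks]; A3:chain[open]; A4:chain[blocks] ⇒ blocked
  3. A0 → A2 → A5 — A2:chain[open] ⇒ active
  4. A0 → A4 → A5 — A4:chain[blocks] ⇒ blocked
Since the path A0 → A2 → A5 is active, A0 and A5 are not d-separated given {A1, A4}.

No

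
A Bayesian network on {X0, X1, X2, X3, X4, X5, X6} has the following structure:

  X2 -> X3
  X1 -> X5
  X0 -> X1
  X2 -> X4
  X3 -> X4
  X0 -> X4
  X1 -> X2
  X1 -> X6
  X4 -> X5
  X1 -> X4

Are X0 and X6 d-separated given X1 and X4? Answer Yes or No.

Yes — X0 and X6 are d-separated given {X1, X4}.

We examine all 5 paths between X0 and X6:
Path 1: X0 → X4 → X5 ← X1 → X6
  X4 is a chain here and X4 is conditioned on, so the path is blocked at X4.
Path 2: X0 → X4 ← X2 ← X1 → X6
  X1 is a fork here and X1 is conditioned on, so the path is blocked at X1.
Path 3: X0 → X4 ← X3 ← X2 ← X1 → X6
  X1 is a fork here and X1 is conditioned on, so the path is blocked at X1.
Path 4: X0 → X4 ← X1 → X6
  X1 is a fork here and X1 is conditioned on, so the path is blocked at X1.
Path 5: X0 → X1 → X6
  X1 is a chain here and X1 is conditioned on, so the path is blocked at X1.
Every path is blocked, so X0 and X6 are d-separated given {X1, X4}.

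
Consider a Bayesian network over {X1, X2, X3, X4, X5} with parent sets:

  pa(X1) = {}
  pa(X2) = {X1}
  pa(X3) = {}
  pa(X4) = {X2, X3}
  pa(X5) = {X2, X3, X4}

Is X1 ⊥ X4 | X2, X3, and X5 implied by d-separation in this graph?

There are 3 undirected paths between X1 and X4; checking each against the conditioning set {X2, X3, X5}:
  1. X1 → X2 → X4 — X2:chain[blocks] ⇒ blocked
  2. X1 → X2 → X5 ← X4 — X2:chain[blocks]; X5:collider[open] ⇒ blocked
  3. X1 → X2 → X5 ← X3 → X4 — X2:chain[blocks]; X5:collider[open]; X3:fork[blocks] ⇒ blocked
Every path is blocked, so X1 and X4 are d-separated given {X2, X3, X5}.

Yes — X1 and X4 are d-separated given {X2, X3, X5}.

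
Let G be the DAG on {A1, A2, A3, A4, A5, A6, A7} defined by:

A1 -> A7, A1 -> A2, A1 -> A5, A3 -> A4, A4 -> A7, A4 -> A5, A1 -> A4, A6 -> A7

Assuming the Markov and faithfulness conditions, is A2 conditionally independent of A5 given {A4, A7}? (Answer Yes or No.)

Enumerating the 3 paths from A2 to A5 and testing each for blocking by {A4, A7}:
Path 1: A2 ← A1 → A7 ← A4 → A5
  A4 is a fork here and A4 is conditioned on, so the path is blocked at A4.
Path 2: A2 ← A1 → A4 → A5
  A4 is a chain here and A4 is conditioned on, so the path is blocked at A4.
Path 3: A2 ← A1 → A5
  A1 is a fork and A1 is not conditioned on — no node blocks this path, so it is active.
Since the path A2 ← A1 → A5 is active, A2 and A5 are not d-separated given {A4, A7}.

No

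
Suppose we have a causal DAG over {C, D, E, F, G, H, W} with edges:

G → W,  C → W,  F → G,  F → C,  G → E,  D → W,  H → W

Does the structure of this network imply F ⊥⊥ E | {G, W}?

Enumerating the 2 paths from F to E and testing each for blocking by {G, W}:
  1. F → G → E — G:chain[blocks] ⇒ blocked
  2. F → C → W ← G → E — C:chain[open]; W:collider[open]; G:fork[blocks] ⇒ blocked
Every path is blocked, so F and E are d-separated given {G, W}.

Yes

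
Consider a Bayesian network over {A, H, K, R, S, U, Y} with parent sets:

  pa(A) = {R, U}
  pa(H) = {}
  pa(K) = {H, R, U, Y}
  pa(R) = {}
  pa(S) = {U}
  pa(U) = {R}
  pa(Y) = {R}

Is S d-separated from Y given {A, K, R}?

No — S and Y are not d-separated given {A, K, R}.

We examine all 6 paths between S and Y:
  1. S ← U → A ← R → K ← Y — U:fork[open]; A:collider[open]; R:fork[blocks]; K:collider[open] ⇒ blocked
  2. S ← U → A ← R → Y — U:fork[open]; A:collider[open]; R:fork[blocks] ⇒ blocked
  3. S ← U → K ← R → Y — U:fork[open]; K:collider[open]; R:fork[blocks] ⇒ blocked
  4. S ← U → K ← Y — U:fork[open]; K:collider[open] ⇒ active
  5. S ← U ← R → K ← Y — U:chain[open]; R:fork[blocks]; K:collider[open] ⇒ blocked
  6. S ← U ← R → Y — U:chain[open]; R:fork[blocks] ⇒ blocked
Since the path S ← U → K ← Y is active, S and Y are not d-separated given {A, K, R}.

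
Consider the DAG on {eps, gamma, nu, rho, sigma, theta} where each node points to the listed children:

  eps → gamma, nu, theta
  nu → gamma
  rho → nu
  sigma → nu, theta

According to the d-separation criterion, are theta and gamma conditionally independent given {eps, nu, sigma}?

4 paths connect theta and gamma; each must be blocked for d-separation to hold:
  1. theta ← eps → gamma — eps:fork[blocks] ⇒ blocked
  2. theta ← eps → nu → gamma — eps:fork[blocks]; nu:chain[blocks] ⇒ blocked
  3. theta ← sigma → nu ← eps → gamma — sigma:fork[blocks]; nu:collider[open]; eps:fork[blocks] ⇒ blocked
  4. theta ← sigma → nu → gamma — sigma:fork[blocks]; nu:chain[blocks] ⇒ blocked
Since every path is blocked, d-separation holds.

Yes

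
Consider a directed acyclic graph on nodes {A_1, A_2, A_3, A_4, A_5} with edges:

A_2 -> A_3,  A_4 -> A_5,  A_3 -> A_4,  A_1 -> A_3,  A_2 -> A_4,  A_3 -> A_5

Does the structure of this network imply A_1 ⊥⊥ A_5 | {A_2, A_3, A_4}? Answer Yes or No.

3 paths connect A_1 and A_5; each must be blocked for d-separation to hold:
Path 1: A_1 → A_3 → A_5
  A_3 is a chain here and A_3 is conditioned on, so the path is blocked at A_3.
Path 2: A_1 → A_3 → A_4 → A_5
  A_3 is a chain here and A_3 is conditioned on, so the path is blocked at A_3.
Path 3: A_1 → A_3 ← A_2 → A_4 → A_5
  A_2 is a fork here and A_2 is conditioned on, so the path is blocked at A_2.
All paths are blocked; A_1 ⊥ A_5 | {A_2, A_3, A_4} holds.

Yes — A_1 and A_5 are d-separated given {A_2, A_3, A_4}.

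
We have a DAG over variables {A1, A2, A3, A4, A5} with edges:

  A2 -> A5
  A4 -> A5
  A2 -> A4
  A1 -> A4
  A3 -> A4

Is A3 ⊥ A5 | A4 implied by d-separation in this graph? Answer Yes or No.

No

Enumerating the 2 paths from A3 to A5 and testing each for blocking by {A4}:
  1. A3 → A4 → A5 — A4:chain[blocks] ⇒ blocked
  2. A3 → A4 ← A2 → A5 — A4:collider[open]; A2:fork[open] ⇒ active
At least one path is unblocked, so d-separation fails.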